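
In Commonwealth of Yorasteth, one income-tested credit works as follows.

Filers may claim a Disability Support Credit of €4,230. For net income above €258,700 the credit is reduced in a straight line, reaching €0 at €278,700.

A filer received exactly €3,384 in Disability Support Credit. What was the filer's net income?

€3,384 is 3,384/4,230 of the full €4,230, so 846/4,230 of the €20,000 range has been used: income = €258,700 + €20,000 × 846/4,230 = €262,700.

€262,700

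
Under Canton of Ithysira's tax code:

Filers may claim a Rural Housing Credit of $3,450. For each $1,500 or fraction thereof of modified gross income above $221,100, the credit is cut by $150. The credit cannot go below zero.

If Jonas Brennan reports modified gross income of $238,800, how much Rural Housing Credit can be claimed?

Rural Housing Credit: income exceeds $221,100 by $17,700, which is 12 full-or-partial $1,500 increments; reduction = 12 × $150 = $1,800, leaving $1,650.

$1,650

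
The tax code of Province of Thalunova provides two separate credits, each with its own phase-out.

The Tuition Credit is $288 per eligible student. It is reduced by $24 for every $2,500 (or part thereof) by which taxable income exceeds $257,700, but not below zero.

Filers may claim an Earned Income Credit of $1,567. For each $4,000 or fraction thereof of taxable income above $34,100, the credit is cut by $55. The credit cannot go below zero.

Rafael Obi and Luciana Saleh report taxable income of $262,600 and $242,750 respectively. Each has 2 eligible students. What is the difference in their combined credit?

Rafael ($262,600): Tuition Credit: base = 2 × $288 = $576. income exceeds $257,700 by $4,900, which is 2 full-or-partial $2,500 increments; reduction = 2 × $24 = $48, leaving $528. Earned Income Credit: income exceeds $34,100 by $228,500 → 58 increments × $55 = $3,190 ≥ base, so the credit is $0. total $528 + $0 = $528
Luciana ($242,750): Tuition Credit: base = 2 × $288 = $576. $242,750 is at or below the $257,700 threshold, so the full $576 applies. Earned Income Credit: income exceeds $34,100 by $208,650 → 53 increments × $55 = $2,915 ≥ base, so the credit is $0. total $576 + $0 = $576
Difference: |$528 − $576| = $48.

$48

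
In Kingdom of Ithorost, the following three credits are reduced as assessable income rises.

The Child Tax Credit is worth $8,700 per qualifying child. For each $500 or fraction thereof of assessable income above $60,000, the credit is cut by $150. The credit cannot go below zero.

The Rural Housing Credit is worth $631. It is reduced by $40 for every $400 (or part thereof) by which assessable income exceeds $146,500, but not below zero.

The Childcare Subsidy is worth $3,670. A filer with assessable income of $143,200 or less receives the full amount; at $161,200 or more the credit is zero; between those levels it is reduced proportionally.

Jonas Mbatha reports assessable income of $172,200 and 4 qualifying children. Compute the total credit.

$1,050

Child Tax Credit: base = 4 × $8,700 = $34,800. income exceeds $60,000 by $112,200, which is 225 full-or-partial $500 increments; reduction = 225 × $150 = $33,750, leaving $1,050.
Rural Housing Credit: income exceeds $146,500 by $25,700 → 65 increments × $40 = $2,600 ≥ base, so the credit is $0.
Childcare Subsidy: $172,200 is at or above $161,200, so the credit is $0.
Total: $1,050 + $0 + $0 = $1,050.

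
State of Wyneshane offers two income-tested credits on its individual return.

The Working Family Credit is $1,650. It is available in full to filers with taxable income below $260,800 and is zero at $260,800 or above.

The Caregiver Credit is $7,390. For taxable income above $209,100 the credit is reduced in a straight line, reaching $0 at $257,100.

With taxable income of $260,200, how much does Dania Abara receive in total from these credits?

$1,650

Working Family Credit: $260,200 is below the $260,800 cutoff, so the full $1,650 applies.
Caregiver Credit: $260,200 is at or above $257,100, so the credit is $0.
Total: $1,650 + $0 = $1,650.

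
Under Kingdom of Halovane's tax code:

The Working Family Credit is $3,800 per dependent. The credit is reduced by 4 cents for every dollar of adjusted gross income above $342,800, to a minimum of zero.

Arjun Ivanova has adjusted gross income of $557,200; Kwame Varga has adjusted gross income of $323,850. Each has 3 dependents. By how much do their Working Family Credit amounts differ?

Arjun ($557,200): Working Family Credit: base = 3 × $3,800 = $11,400. 4% of the $214,400 excess over $342,800 is $8,576; credit = $11,400 − $8,576 = $2,824.
Kwame ($323,850): Working Family Credit: base = 3 × $3,800 = $11,400. $323,850 is at or below the $342,800 threshold, so the full $11,400 applies.
Difference: |$2,824 − $11,400| = $8,576.

$8,576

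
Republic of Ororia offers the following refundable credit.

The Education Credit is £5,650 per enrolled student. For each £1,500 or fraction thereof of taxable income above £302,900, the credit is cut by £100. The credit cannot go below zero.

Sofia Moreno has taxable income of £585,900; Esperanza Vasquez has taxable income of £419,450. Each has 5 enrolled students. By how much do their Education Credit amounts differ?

£11,100

Sofia (£585,900): Education Credit: base = 5 × £5,650 = £28,250. income exceeds £302,900 by £283,000, which is 189 full-or-partial £1,500 increments; reduction = 189 × £100 = £18,900, leaving £9,350.
Esperanza (£419,450): Education Credit: base = 5 × £5,650 = £28,250. income exceeds £302,900 by £116,550, which is 78 full-or-partial £1,500 increments; reduction = 78 × £100 = £7,800, leaving £20,450.
Difference: |£9,350 − £20,450| = £11,100.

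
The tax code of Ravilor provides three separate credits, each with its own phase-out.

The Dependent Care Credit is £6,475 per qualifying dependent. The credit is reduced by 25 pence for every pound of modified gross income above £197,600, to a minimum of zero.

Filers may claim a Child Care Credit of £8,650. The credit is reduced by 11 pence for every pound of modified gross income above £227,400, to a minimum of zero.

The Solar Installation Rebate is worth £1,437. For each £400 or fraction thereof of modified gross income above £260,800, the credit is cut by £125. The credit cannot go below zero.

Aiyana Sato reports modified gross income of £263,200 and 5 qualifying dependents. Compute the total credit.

Dependent Care Credit: base = 5 × £6,475 = £32,375. 25% of the £65,600 excess over £197,600 is £16,400; credit = £32,375 − £16,400 = £15,975.
Child Care Credit: 11% of the £35,800 excess over £227,400 is £3,938; credit = £8,650 − £3,938 = £4,712.
Solar Installation Rebate: income exceeds £260,800 by £2,400, which is 6 full-or-partial £400 increments; reduction = 6 × £125 = £750, leaving £687.
Total: £15,975 + £4,712 + £687 = £21,374.

£21,374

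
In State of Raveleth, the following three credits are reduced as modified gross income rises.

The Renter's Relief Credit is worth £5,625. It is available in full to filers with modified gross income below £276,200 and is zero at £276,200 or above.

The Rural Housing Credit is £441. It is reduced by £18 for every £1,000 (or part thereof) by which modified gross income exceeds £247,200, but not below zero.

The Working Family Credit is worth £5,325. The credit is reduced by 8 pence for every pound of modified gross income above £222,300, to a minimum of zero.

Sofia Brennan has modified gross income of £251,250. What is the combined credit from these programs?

£8,985

Renter's Relief Credit: £251,250 is below the £276,200 cutoff, so the full £5,625 applies.
Rural Housing Credit: income exceeds £247,200 by £4,050, which is 5 full-or-partial £1,000 increments; reduction = 5 × £18 = £90, leaving £351.
Working Family Credit: 8% of the £28,950 excess over £222,300 is £2,316; credit = £5,325 − £2,316 = £3,009.
Total: £5,625 + £351 + £3,009 = £8,985.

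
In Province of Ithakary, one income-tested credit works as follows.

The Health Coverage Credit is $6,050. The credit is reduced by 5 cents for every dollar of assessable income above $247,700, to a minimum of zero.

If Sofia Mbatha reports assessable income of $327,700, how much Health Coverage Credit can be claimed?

Health Coverage Credit: 5% of the $80,000 excess over $247,700 is $4,000; credit = $6,050 − $4,000 = $2,050.

$2,050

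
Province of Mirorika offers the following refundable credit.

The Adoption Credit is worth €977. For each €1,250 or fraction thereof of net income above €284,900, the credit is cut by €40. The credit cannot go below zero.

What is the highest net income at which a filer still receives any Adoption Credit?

After 24 increments the reduction is 24 × €40 = €960, leaving €17; one more increment wipes it out. Increment 24 ends at excess 24 × €1,250 = €30,000, so the highest qualifying income is €284,900 + €30,000 = €314,900.

€314,900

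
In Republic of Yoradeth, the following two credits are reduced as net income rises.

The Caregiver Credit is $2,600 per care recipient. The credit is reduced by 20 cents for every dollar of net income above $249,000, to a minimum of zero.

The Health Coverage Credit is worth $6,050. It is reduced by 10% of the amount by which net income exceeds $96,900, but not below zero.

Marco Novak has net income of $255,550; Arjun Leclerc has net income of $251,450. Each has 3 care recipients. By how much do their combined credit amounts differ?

$820

Marco ($255,550): Caregiver Credit: base = 3 × $2,600 = $7,800. 20% of the $6,550 excess over $249,000 is $1,310; credit = $7,800 − $1,310 = $6,490. Health Coverage Credit: 10% of the $158,650 excess over $96,900 is $15,865 ≥ base, so the credit is $0. total $6,490 + $0 = $6,490
Arjun ($251,450): Caregiver Credit: base = 3 × $2,600 = $7,800. 20% of the $2,450 excess over $249,000 is $490; credit = $7,800 − $490 = $7,310. Health Coverage Credit: 10% of the $154,550 excess over $96,900 is $15,455 ≥ base, so the credit is $0. total $7,310 + $0 = $7,310
Difference: |$6,490 − $7,310| = $820.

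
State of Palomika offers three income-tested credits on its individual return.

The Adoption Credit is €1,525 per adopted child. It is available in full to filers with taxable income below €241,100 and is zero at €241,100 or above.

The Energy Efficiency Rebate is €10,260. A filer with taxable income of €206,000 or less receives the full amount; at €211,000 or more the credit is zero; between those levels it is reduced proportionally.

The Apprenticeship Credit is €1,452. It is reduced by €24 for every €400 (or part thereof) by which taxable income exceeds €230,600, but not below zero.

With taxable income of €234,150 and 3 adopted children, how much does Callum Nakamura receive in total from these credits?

Adoption Credit: base = 3 × €1,525 = €4,575. €234,150 is below the €241,100 cutoff, so the full €4,575 applies.
Energy Efficiency Rebate: €234,150 is at or above €211,000, so the credit is €0.
Apprenticeship Credit: income exceeds €230,600 by €3,550, which is 9 full-or-partial €400 increments; reduction = 9 × €24 = €216, leaving €1,236.
Total: €4,575 + €0 + €1,236 = €5,811.

€5,811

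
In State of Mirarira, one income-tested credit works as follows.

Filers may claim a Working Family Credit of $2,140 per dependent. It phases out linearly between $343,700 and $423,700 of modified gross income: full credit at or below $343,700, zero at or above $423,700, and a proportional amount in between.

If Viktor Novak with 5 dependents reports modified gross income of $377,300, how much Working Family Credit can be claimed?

Working Family Credit: base = 5 × $2,140 = $10,700. $377,300 is $33,600 into a $80,000 phase-out range, leaving 46,400/80,000 of the credit: $10,700 × 46,400/80,000 = $6,206.

$6,206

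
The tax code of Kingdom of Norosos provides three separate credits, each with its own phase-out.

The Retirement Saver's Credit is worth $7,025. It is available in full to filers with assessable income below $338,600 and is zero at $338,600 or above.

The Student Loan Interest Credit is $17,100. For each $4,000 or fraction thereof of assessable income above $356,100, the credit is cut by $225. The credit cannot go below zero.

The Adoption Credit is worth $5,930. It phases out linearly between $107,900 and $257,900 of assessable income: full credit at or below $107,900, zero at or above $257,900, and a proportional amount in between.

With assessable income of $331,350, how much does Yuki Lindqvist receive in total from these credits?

$24,125

Retirement Saver's Credit: $331,350 is below the $338,600 cutoff, so the full $7,025 applies.
Student Loan Interest Credit: $331,350 is at or below the $356,100 threshold, so the full $17,100 applies.
Adoption Credit: $331,350 is at or above $257,900, so the credit is $0.
Total: $7,025 + $17,100 + $0 = $24,125.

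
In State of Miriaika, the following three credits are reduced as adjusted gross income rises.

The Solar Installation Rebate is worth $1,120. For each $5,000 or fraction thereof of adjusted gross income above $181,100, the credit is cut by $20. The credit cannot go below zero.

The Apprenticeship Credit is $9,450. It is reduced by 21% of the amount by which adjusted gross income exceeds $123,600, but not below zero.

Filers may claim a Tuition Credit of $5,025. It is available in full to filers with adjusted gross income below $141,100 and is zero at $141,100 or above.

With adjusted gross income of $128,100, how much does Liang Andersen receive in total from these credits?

Solar Installation Rebate: $128,100 is at or below the $181,100 threshold, so the full $1,120 applies.
Apprenticeship Credit: 21% of the $4,500 excess over $123,600 is $945; credit = $9,450 − $945 = $8,505.
Tuition Credit: $128,100 is below the $141,100 cutoff, so the full $5,025 applies.
Total: $1,120 + $8,505 + $5,025 = $14,650.

$14,650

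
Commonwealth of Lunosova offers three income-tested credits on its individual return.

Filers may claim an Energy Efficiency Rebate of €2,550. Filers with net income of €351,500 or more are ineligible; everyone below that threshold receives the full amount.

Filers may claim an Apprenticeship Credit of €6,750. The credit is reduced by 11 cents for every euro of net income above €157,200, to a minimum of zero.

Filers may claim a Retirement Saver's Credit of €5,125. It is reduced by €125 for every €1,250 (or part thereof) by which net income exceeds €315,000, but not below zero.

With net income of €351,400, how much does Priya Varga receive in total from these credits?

€3,925

Energy Efficiency Rebate: €351,400 is below the €351,500 cutoff, so the full €2,550 applies.
Apprenticeship Credit: 11% of the €194,200 excess over €157,200 is €21,362 ≥ base, so the credit is €0.
Retirement Saver's Credit: income exceeds €315,000 by €36,400, which is 30 full-or-partial €1,250 increments; reduction = 30 × €125 = €3,750, leaving €1,375.
Total: €2,550 + €0 + €1,375 = €3,925.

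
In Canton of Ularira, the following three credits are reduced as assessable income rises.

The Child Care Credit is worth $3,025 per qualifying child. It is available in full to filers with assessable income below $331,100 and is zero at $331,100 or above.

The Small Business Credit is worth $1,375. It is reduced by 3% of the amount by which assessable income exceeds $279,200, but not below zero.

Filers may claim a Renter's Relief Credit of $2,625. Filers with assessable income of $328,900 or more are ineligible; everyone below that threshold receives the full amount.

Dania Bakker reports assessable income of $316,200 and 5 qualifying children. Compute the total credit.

Child Care Credit: base = 5 × $3,025 = $15,125. $316,200 is below the $331,100 cutoff, so the full $15,125 applies.
Small Business Credit: 3% of the $37,000 excess over $279,200 is $1,110; credit = $1,375 − $1,110 = $265.
Renter's Relief Credit: $316,200 is below the $328,900 cutoff, so the full $2,625 applies.
Total: $15,125 + $265 + $2,625 = $18,015.

$18,015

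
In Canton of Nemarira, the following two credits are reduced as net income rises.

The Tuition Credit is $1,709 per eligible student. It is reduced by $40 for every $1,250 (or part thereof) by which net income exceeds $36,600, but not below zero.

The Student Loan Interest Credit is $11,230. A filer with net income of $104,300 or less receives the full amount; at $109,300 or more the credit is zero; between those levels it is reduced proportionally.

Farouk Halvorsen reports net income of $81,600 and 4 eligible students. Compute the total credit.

$16,626

Tuition Credit: base = 4 × $1,709 = $6,836. income exceeds $36,600 by $45,000, which is 36 full-or-partial $1,250 increments; reduction = 36 × $40 = $1,440, leaving $5,396.
Student Loan Interest Credit: $81,600 is at or below the $104,300 threshold, so the full $11,230 applies.
Total: $5,396 + $11,230 = $16,626.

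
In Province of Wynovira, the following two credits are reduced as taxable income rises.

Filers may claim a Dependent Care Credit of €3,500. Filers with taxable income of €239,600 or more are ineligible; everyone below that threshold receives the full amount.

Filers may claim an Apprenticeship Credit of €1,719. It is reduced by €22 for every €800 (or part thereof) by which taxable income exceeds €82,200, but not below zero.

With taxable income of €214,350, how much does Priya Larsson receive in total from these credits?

€3,500

Dependent Care Credit: €214,350 is below the €239,600 cutoff, so the full €3,500 applies.
Apprenticeship Credit: income exceeds €82,200 by €132,150 → 166 increments × €22 = €3,652 ≥ base, so the credit is €0.
Total: €3,500 + €0 = €3,500.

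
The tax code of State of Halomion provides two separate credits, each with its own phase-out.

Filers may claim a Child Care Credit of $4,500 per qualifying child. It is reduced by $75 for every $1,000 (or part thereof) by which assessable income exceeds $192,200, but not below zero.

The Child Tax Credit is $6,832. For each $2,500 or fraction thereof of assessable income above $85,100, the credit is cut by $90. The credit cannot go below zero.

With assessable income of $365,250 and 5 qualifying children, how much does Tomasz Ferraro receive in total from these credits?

$9,450

Child Care Credit: base = 5 × $4,500 = $22,500. income exceeds $192,200 by $173,050, which is 174 full-or-partial $1,000 increments; reduction = 174 × $75 = $13,050, leaving $9,450.
Child Tax Credit: income exceeds $85,100 by $280,150 → 113 increments × $90 = $10,170 ≥ base, so the credit is $0.
Total: $9,450 + $0 = $9,450.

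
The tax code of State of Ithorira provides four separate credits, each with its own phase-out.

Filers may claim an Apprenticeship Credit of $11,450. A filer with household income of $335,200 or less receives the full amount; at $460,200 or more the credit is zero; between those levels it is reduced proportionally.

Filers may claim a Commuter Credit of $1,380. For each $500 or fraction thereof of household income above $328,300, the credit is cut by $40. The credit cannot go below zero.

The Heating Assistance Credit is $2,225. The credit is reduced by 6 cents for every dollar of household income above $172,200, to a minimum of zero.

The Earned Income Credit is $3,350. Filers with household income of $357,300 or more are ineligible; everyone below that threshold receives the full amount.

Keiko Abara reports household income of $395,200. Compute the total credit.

Apprenticeship Credit: $395,200 is $60,000 into a $125,000 phase-out range, leaving 65,000/125,000 of the credit: $11,450 × 65,000/125,000 = $5,954.
Commuter Credit: income exceeds $328,300 by $66,900 → 134 increments × $40 = $5,360 ≥ base, so the credit is $0.
Heating Assistance Credit: 6% of the $223,000 excess over $172,200 is $13,380 ≥ base, so the credit is $0.
Earned Income Credit: $395,200 meets or exceeds the $357,300 cutoff, so the credit is $0.
Total: $5,954 + $0 + $0 + $0 = $5,954.

$5,954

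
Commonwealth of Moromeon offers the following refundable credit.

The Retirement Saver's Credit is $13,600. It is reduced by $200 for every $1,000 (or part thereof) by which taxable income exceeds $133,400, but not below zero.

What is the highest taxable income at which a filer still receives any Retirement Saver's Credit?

After 67 increments the reduction is 67 × $200 = $13,400, leaving $200; one more increment wipes it out. Increment 67 ends at excess 67 × $1,000 = $67,000, so the highest qualifying income is $133,400 + $67,000 = $200,400.

$200,400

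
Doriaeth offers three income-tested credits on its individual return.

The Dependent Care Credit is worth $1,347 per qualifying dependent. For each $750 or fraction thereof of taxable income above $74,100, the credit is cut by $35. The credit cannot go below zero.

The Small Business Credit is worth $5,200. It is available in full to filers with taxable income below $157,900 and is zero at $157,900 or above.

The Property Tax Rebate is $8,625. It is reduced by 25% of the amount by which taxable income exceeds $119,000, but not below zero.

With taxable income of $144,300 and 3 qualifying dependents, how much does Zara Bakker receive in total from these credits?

$8,251

Dependent Care Credit: base = 3 × $1,347 = $4,041. income exceeds $74,100 by $70,200, which is 94 full-or-partial $750 increments; reduction = 94 × $35 = $3,290, leaving $751.
Small Business Credit: $144,300 is below the $157,900 cutoff, so the full $5,200 applies.
Property Tax Rebate: 25% of the $25,300 excess over $119,000 is $6,325; credit = $8,625 − $6,325 = $2,300.
Total: $751 + $5,200 + $2,300 = $8,251.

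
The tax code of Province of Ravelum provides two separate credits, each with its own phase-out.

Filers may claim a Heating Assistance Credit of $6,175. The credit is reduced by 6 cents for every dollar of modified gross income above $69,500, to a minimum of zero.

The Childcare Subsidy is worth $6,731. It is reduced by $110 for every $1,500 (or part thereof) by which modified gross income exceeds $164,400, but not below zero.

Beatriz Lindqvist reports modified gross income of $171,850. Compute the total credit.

$6,215

Heating Assistance Credit: 6% of the $102,350 excess over $69,500 is $6,141; credit = $6,175 − $6,141 = $34.
Childcare Subsidy: income exceeds $164,400 by $7,450, which is 5 full-or-partial $1,500 increments; reduction = 5 × $110 = $550, leaving $6,181.
Total: $34 + $6,181 = $6,215.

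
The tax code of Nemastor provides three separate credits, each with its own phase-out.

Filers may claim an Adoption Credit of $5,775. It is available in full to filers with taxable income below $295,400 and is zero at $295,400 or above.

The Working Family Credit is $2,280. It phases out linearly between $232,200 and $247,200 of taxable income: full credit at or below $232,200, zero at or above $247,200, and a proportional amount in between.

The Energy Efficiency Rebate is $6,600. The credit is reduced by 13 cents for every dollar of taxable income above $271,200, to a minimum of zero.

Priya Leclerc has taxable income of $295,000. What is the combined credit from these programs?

$9,281

Adoption Credit: $295,000 is below the $295,400 cutoff, so the full $5,775 applies.
Working Family Credit: $295,000 is at or above $247,200, so the credit is $0.
Energy Efficiency Rebate: 13% of the $23,800 excess over $271,200 is $3,094; credit = $6,600 − $3,094 = $3,506.
Total: $5,775 + $0 + $3,506 = $9,281.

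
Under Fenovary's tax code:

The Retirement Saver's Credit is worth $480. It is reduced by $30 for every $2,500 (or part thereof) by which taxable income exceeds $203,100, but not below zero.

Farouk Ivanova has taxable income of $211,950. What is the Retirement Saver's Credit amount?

Retirement Saver's Credit: income exceeds $203,100 by $8,850, which is 4 full-or-partial $2,500 increments; reduction = 4 × $30 = $120, leaving $360.

$360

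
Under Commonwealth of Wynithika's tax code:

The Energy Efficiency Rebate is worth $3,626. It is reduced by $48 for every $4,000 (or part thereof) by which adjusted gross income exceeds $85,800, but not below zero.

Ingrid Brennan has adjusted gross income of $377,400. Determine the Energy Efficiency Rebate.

$122

Energy Efficiency Rebate: income exceeds $85,800 by $291,600, which is 73 full-or-partial $4,000 increments; reduction = 73 × $48 = $3,504, leaving $122.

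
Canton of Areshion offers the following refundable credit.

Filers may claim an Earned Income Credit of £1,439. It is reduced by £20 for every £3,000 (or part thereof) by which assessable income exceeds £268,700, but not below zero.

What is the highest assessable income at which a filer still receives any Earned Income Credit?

£481,700

After 71 increments the reduction is 71 × £20 = £1,420, leaving £19; one more increment wipes it out. Increment 71 ends at excess 71 × £3,000 = £213,000, so the highest qualifying income is £268,700 + £213,000 = £481,700.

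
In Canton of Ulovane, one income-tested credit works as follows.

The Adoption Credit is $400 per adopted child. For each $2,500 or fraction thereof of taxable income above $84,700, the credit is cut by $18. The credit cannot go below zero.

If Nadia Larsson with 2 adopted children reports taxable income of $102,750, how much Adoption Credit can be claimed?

Adoption Credit: base = 2 × $400 = $800. income exceeds $84,700 by $18,050, which is 8 full-or-partial $2,500 increments; reduction = 8 × $18 = $144, leaving $656.

$656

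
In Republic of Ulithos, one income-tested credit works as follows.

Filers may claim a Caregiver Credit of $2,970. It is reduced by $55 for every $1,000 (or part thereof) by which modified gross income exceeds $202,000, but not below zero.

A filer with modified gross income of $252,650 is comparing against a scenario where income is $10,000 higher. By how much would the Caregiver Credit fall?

$165

At $252,650 — income exceeds $202,000 by $50,650, which is 51 full-or-partial $1,000 increments; reduction = 51 × $55 = $2,805, leaving $165.
At $262,650 — income exceeds $202,000 by $60,650 → 61 increments × $55 = $3,355 ≥ base, so the credit is $0.
Lost: $165 − $0 = $165.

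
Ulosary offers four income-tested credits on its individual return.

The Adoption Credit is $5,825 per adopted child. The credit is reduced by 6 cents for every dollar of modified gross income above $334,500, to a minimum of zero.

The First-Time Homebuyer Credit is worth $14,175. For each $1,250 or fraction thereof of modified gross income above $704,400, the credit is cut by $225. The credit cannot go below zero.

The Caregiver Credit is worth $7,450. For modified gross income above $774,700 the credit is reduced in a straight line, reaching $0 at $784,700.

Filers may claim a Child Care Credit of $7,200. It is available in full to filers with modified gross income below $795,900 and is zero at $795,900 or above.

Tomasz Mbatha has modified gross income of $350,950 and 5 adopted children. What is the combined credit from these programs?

Adoption Credit: base = 5 × $5,825 = $29,125. 6% of the $16,450 excess over $334,500 is $987; credit = $29,125 − $987 = $28,138.
First-Time Homebuyer Credit: $350,950 is at or below the $704,400 threshold, so the full $14,175 applies.
Caregiver Credit: $350,950 is at or below the $774,700 threshold, so the full $7,450 applies.
Child Care Credit: $350,950 is below the $795,900 cutoff, so the full $7,200 applies.
Total: $28,138 + $14,175 + $7,450 + $7,200 = $56,963.

$56,963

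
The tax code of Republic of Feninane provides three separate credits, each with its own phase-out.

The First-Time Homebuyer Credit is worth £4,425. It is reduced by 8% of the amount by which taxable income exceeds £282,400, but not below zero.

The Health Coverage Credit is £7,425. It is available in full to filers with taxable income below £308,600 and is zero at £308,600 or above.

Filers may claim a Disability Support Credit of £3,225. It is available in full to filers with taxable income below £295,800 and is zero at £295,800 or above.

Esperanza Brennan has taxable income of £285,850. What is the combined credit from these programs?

First-Time Homebuyer Credit: 8% of the £3,450 excess over £282,400 is £276; credit = £4,425 − £276 = £4,149.
Health Coverage Credit: £285,850 is below the £308,600 cutoff, so the full £7,425 applies.
Disability Support Credit: £285,850 is below the £295,800 cutoff, so the full £3,225 applies.
Total: £4,149 + £7,425 + £3,225 = £14,799.

£14,799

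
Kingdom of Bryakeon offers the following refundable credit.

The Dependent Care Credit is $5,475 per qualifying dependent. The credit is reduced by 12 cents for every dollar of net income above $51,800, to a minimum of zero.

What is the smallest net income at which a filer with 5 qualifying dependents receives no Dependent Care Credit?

Full credit = 5 × $5,475 = $27,375.
The credit falls by 12% of each dollar above $51,800, so it reaches zero when the excess is $27,375 / 12% = $228,125: income = $51,800 + $228,125 = $279,925.

$279,925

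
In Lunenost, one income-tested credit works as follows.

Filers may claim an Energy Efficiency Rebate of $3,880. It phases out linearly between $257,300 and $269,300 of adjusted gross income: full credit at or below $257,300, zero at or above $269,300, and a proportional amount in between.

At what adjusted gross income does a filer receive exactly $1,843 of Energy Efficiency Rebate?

$1,843 is 1,843/3,880 of the full $3,880, so 2,037/3,880 of the $12,000 range has been used: income = $257,300 + $12,000 × 2,037/3,880 = $263,600.

$263,600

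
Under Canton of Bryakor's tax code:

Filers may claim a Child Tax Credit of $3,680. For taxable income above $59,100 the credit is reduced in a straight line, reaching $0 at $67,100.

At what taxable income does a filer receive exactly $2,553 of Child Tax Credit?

$61,550

$2,553 is 2,553/3,680 of the full $3,680, so 1,127/3,680 of the $8,000 range has been used: income = $59,100 + $8,000 × 1,127/3,680 = $61,550.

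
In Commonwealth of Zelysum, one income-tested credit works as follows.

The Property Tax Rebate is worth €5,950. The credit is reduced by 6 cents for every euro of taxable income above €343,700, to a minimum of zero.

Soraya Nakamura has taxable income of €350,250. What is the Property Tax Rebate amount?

Property Tax Rebate: 6% of the €6,550 excess over €343,700 is €393; credit = €5,950 − €393 = €5,557.

€5,557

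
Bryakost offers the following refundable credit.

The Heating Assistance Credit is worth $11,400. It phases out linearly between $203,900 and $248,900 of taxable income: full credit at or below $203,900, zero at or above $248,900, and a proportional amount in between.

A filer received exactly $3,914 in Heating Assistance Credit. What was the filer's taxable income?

$3,914 is 3,914/11,400 of the full $11,400, so 7,486/11,400 of the $45,000 range has been used: income = $203,900 + $45,000 × 7,486/11,400 = $233,450.

$233,450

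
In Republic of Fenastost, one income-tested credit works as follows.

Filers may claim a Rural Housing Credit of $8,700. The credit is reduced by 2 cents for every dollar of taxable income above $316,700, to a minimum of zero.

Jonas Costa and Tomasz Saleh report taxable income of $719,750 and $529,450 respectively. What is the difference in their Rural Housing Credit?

$3,806

Jonas ($719,750): Rural Housing Credit: 2% of the $403,050 excess over $316,700 is $8,061; credit = $8,700 − $8,061 = $639.
Tomasz ($529,450): Rural Housing Credit: 2% of the $212,750 excess over $316,700 is $4,255; credit = $8,700 − $4,255 = $4,445.
Difference: |$639 − $4,445| = $3,806.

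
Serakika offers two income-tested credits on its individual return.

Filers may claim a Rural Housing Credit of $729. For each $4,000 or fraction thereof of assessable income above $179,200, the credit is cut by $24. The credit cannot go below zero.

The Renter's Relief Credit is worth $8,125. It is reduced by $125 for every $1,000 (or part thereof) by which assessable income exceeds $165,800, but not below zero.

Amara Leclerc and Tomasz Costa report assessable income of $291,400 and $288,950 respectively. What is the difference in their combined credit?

$24

Amara ($291,400): Rural Housing Credit: income exceeds $179,200 by $112,200, which is 29 full-or-partial $4,000 increments; reduction = 29 × $24 = $696, leaving $33. Renter's Relief Credit: income exceeds $165,800 by $125,600 → 126 increments × $125 = $15,750 ≥ base, so the credit is $0. total $33 + $0 = $33
Tomasz ($288,950): Rural Housing Credit: income exceeds $179,200 by $109,750, which is 28 full-or-partial $4,000 increments; reduction = 28 × $24 = $672, leaving $57. Renter's Relief Credit: income exceeds $165,800 by $123,150 → 124 increments × $125 = $15,500 ≥ base, so the credit is $0. total $57 + $0 = $57
Difference: |$33 − $57| = $24.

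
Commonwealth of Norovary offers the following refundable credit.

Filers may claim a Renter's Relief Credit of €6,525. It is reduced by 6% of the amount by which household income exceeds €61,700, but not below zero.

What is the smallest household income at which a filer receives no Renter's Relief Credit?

The credit falls by 6% of each euro above €61,700, so it reaches zero when the excess is €6,525 / 6% = €108,750: income = €61,700 + €108,750 = €170,450.

€170,450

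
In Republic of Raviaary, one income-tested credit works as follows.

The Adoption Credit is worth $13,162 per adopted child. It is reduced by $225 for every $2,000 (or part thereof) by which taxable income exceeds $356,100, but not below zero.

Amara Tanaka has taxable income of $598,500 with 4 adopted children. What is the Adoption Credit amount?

Adoption Credit: base = 4 × $13,162 = $52,648. income exceeds $356,100 by $242,400, which is 122 full-or-partial $2,000 increments; reduction = 122 × $225 = $27,450, leaving $25,198.

$25,198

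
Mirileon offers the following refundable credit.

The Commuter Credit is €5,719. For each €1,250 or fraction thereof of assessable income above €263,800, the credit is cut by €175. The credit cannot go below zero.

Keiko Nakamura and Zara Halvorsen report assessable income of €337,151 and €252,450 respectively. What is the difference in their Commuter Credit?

€5,719

Keiko (€337,151): Commuter Credit: income exceeds €263,800 by €73,351 → 59 increments × €175 = €10,325 ≥ base, so the credit is €0.
Zara (€252,450): Commuter Credit: €252,450 is at or below the €263,800 threshold, so the full €5,719 applies.
Difference: |€0 − €5,719| = €5,719.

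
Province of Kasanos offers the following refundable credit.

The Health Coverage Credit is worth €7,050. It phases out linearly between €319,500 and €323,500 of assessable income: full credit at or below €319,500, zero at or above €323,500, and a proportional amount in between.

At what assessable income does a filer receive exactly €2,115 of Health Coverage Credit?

€2,115 is 2,115/7,050 of the full €7,050, so 4,935/7,050 of the €4,000 range has been used: income = €319,500 + €4,000 × 4,935/7,050 = €322,300.

€322,300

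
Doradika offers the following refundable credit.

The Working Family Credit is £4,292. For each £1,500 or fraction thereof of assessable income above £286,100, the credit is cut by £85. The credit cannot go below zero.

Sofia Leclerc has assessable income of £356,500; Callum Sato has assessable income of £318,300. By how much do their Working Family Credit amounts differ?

£2,125

Sofia (£356,500): Working Family Credit: income exceeds £286,100 by £70,400, which is 47 full-or-partial £1,500 increments; reduction = 47 × £85 = £3,995, leaving £297.
Callum (£318,300): Working Family Credit: income exceeds £286,100 by £32,200, which is 22 full-or-partial £1,500 increments; reduction = 22 × £85 = £1,870, leaving £2,422.
Difference: |£297 − £2,422| = £2,125.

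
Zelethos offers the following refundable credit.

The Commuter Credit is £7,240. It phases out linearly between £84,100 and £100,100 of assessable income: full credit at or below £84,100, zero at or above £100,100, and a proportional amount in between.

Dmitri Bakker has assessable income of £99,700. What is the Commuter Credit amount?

£181

Commuter Credit: £99,700 is £15,600 into a £16,000 phase-out range, leaving 400/16,000 of the credit: £7,240 × 400/16,000 = £181.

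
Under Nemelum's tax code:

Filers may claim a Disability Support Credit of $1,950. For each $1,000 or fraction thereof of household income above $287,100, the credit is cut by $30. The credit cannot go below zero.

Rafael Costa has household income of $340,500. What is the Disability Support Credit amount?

Disability Support Credit: income exceeds $287,100 by $53,400, which is 54 full-or-partial $1,000 increments; reduction = 54 × $30 = $1,620, leaving $330.

$330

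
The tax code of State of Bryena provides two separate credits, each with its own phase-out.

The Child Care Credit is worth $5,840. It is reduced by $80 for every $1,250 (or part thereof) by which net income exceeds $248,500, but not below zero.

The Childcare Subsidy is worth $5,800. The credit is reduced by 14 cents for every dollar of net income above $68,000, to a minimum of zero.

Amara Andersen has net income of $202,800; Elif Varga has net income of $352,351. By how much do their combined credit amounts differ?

Amara ($202,800): Child Care Credit: $202,800 is at or below the $248,500 threshold, so the full $5,840 applies. Childcare Subsidy: 14% of the $134,800 excess over $68,000 is $18,872 ≥ base, so the credit is $0. total $5,840 + $0 = $5,840
Elif ($352,351): Child Care Credit: income exceeds $248,500 by $103,851 → 84 increments × $80 = $6,720 ≥ base, so the credit is $0. Childcare Subsidy: 14% of the $284,351 excess over $68,000 is $39,809.14 ≥ base, so the credit is $0. total $0 + $0 = $0
Difference: |$5,840 − $0| = $5,840.

$5,840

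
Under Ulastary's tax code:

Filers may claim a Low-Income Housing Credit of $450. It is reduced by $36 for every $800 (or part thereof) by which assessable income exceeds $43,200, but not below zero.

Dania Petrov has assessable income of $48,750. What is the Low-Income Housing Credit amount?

$198

Low-Income Housing Credit: income exceeds $43,200 by $5,550, which is 7 full-or-partial $800 increments; reduction = 7 × $36 = $252, leaving $198.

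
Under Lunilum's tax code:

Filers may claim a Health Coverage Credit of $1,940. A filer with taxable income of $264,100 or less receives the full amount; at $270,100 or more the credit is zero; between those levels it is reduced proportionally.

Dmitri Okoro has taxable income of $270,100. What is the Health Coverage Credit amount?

$0

Health Coverage Credit: $270,100 is at or above $270,100, so the credit is $0.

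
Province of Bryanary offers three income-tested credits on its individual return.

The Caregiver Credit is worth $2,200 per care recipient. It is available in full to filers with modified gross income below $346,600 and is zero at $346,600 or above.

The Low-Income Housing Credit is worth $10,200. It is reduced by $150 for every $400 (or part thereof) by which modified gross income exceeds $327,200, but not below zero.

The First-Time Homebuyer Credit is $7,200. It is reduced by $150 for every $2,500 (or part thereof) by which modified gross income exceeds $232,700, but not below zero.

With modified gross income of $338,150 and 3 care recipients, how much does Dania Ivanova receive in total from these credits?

Caregiver Credit: base = 3 × $2,200 = $6,600. $338,150 is below the $346,600 cutoff, so the full $6,600 applies.
Low-Income Housing Credit: income exceeds $327,200 by $10,950, which is 28 full-or-partial $400 increments; reduction = 28 × $150 = $4,200, leaving $6,000.
First-Time Homebuyer Credit: income exceeds $232,700 by $105,450, which is 43 full-or-partial $2,500 increments; reduction = 43 × $150 = $6,450, leaving $750.
Total: $6,600 + $6,000 + $750 = $13,350.

$13,350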